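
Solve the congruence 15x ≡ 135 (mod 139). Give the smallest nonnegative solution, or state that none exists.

9

gcd(139, 15):
  139 = 9×15 + 4
  15 = 3×4 + 3
  4 = 1×3 + 1
  3 = 3×1
so gcd(139, 15) = 1.
1 divides 135, so solutions exist.
Back-substitute for Bézout coefficients:
  1 = 4 - 1×3
  ... = 15×(-37) + 139×(4)
So 15×(-37) ≡ 1 (mod 139); multiply by 135: x ≡ -4995 (mod 139).
Smallest nonnegative: x = -4995 mod 139 = 9.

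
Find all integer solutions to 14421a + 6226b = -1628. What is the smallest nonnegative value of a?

230

gcd(14421, 6226):
  14421 = 2·6226 + 1969
  6226 = 3·1969 + 319
  1969 = 6·319 + 55
  319 = 5·55 + 44
  55 = 1·44 + 11
  44 = 4·11
so gcd(14421, 6226) = 11.
11 divides -1628, so solutions exist.
Back-substitute for Bézout coefficients:
  11 = 55 - 1·44
  ... = 14421·(117) + 6226·(-271)
Scale by -1628/11 = -148: (a₀, b₀) = (-17316, 40108).
General solution: a = -17316 + 566t, b = 40108 - 1311t for integer t.
a ≥ 0: smallest is -17316 mod 566 = 230 (at t = 31), with b = -533.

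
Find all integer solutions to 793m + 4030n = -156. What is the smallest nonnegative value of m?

gcd(4030, 793):
  4030 = 5*793 + 65
  793 = 12*65 + 13
  65 = 5*13
so gcd(4030, 793) = 13.
13 divides -156, so solutions exist.
Back-substitute for Bézout coefficients:
  13 = 793 - 12*65
  ... = 793*(61) + 4030*(-12)
Scale by -156/13 = -12: (m₀, n₀) = (-732, 144).
General solution: m = -732 + 310t, n = 144 - 61t for integer t.
m ≥ 0: smallest is -732 mod 310 = 198 (at t = 3), with n = -39.

198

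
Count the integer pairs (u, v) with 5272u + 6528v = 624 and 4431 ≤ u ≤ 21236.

21

gcd(6528, 5272) = 8  (6528 = 1×5272 + 1256, 5272 = 4×1256 + 248, 1256 = 5×248 + 16, 248 = 15×16 + 8, 16 = 2×8).
Back-substituting, 5272×(395) + 6528×(-319) = 8.
Scale by 78: particular solution (30810, -24882); reduce u mod 816: (618, -499).
General solution: u = 618 + 816t, v = -499 - 659t for integer t.
4431 ≤ 618 + 816t ≤ 21236 gives t ∈ [5, 25], which is 21 values.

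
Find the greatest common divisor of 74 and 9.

1

gcd(74, 9):
  74 = 8·9 + 2
  9 = 4·2 + 1
  2 = 2·1
so gcd(74, 9) = 1.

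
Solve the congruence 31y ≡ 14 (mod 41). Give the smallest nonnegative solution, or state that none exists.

15

gcd(41, 31) = 1  (41 = 1*31 + 10, 31 = 3*10 + 1, 10 = 10*1).
1 divides 14, so solutions exist.
Back-substituting, 31*(4) + 41*(-3) = 1.
So 31*(4) ≡ 1 (mod 41); multiply by 14: y ≡ 56 (mod 41).
Smallest nonnegative: y = 56 mod 41 = 15.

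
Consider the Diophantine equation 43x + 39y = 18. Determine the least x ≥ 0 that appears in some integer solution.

gcd(43, 39):
  43 = 1×39 + 4
  39 = 9×4 + 3
  4 = 1×3 + 1
  3 = 3×1
so gcd(43, 39) = 1.
1 divides 18, so solutions exist.
Back-substitute for Bézout coefficients:
  1 = 4 - 1×3
  ... = 43×(10) + 39×(-11)
Scale by 18/1 = 18: (x₀, y₀) = (180, -198).
General solution: x = 180 + 39t, y = -198 - 43t for integer t.
x ≥ 0: smallest is 180 mod 39 = 24 (at t = -4), with y = -26.

24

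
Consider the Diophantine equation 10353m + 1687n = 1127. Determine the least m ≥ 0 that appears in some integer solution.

gcd(10353, 1687):
  10353 = 6·1687 + 231
  1687 = 7·231 + 70
  231 = 3·70 + 21
  70 = 3·21 + 7
  21 = 3·7
so gcd(10353, 1687) = 7.
7 divides 1127, so solutions exist.
Back-substitute for Bézout coefficients:
  7 = 70 - 3·21
  ... = 10353·(-73) + 1687·(448)
Scale by 1127/7 = 161: (m₀, n₀) = (-11753, 72128).
General solution: m = -11753 + 241t, n = 72128 - 1479t for integer t.
m ≥ 0: smallest is -11753 mod 241 = 56 (at t = 49), with n = -343.

56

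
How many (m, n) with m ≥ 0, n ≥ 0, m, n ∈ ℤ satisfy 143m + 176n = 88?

0

gcd(176, 143) = 11  (176 = 1*143 + 33, 143 = 4*33 + 11, 33 = 3*11).
Back-substituting, 143*(5) + 176*(-4) = 11.
Scale by 8: one solution is (40, -32). Reduce m mod 16: (8, -6).
General: m = 8 + 16t, n = -6 - 13t.
m ≥ 0 ⇒ t ≥ 0; n ≥ 0 ⇒ t ≤ -1. So t ∈ [0, -1]: 0 solutions.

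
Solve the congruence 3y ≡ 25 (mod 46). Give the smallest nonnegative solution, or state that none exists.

gcd(46, 3) = 1  (46 = 15×3 + 1, 3 = 3×1).
1 divides 25, so solutions exist.
Back-substituting, 3×(-15) + 46×(1) = 1.
So 3×(-15) ≡ 1 (mod 46); multiply by 25: y ≡ -375 (mod 46).
Smallest nonnegative: y = -375 mod 46 = 39.

39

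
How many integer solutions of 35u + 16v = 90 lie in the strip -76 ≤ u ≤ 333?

gcd(35, 16):
  35 = 2×16 + 3
  16 = 5×3 + 1
  3 = 3×1
so gcd(35, 16) = 1.
Back-substitute for Bézout coefficients:
  1 = 16 - 5×3
  ... = 35×(-5) + 16×(11)
Scale by 90: particular solution (-450, 990); reduce u mod 16: (14, -25).
General solution: u = 14 + 16t, v = -25 - 35t for integer t.
-76 ≤ 14 + 16t ≤ 333 gives t ∈ [-5, 19], which is 25 values.

25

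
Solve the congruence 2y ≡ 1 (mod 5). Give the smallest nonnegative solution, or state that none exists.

gcd(5, 2) = 1.
1 divides 1, so solutions exist.
By Bézout, 2×(-2) + 5×(1) = 1.
So 2×(-2) ≡ 1 (mod 5); multiply by 1: y ≡ -2 (mod 5).
Smallest nonnegative: y = -2 mod 5 = 3.

3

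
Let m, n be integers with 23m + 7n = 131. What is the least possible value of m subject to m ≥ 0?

6

gcd(23, 7) = 1  (23 = 3×7 + 2, 7 = 3×2 + 1, 2 = 2×1).
1 divides 131, so solutions exist.
Back-substituting, 23×(-3) + 7×(10) = 1.
Scale by 131/1 = 131: (m₀, n₀) = (-393, 1310).
General solution: m = -393 + 7t, n = 1310 - 23t for integer t.
m ≥ 0: smallest is -393 mod 7 = 6 (at t = 57), with n = -1.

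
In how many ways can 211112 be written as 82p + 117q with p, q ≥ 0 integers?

22

gcd(117, 82):
  117 = 1×82 + 35
  82 = 2×35 + 12
  35 = 2×12 + 11
  12 = 1×11 + 1
  11 = 11×1
so gcd(117, 82) = 1.
Back-substitute for Bézout coefficients:
  1 = 12 - 1×11
  ... = 82×(10) + 117×(-7)
Scale by 211112: one solution is (2111120, -1477784). Reduce p mod 117: (89, 1742).
General: p = 89 + 117t, q = 1742 - 82t.
p ≥ 0 ⇒ t ≥ 0; q ≥ 0 ⇒ t ≤ 21. So t ∈ [0, 21]: 22 solutions.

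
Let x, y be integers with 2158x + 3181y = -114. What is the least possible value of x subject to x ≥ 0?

gcd(3181, 2158):
  3181 = 1×2158 + 1023
  2158 = 2×1023 + 112
  1023 = 9×112 + 15
  112 = 7×15 + 7
  15 = 2×7 + 1
  7 = 7×1
so gcd(3181, 2158) = 1.
1 divides -114, so solutions exist.
Back-substitute for Bézout coefficients:
  1 = 15 - 2×7
  ... = 2158×(-426) + 3181×(289)
Scale by -114/1 = -114: (x₀, y₀) = (48564, -32946).
General solution: x = 48564 + 3181t, y = -32946 - 2158t for integer t.
x ≥ 0: smallest is 48564 mod 3181 = 849 (at t = -15), with y = -576.

849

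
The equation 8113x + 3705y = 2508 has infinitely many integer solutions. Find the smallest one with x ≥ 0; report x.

51

gcd(8113, 3705):
  8113 = 2·3705 + 703
  3705 = 5·703 + 190
  703 = 3·190 + 133
  190 = 1·133 + 57
  133 = 2·57 + 19
  57 = 3·19
so gcd(8113, 3705) = 19.
19 divides 2508, so solutions exist.
Back-substitute for Bézout coefficients:
  19 = 133 - 2·57
  ... = 8113·(58) + 3705·(-127)
Scale by 2508/19 = 132: (x₀, y₀) = (7656, -16764).
General solution: x = 7656 + 195t, y = -16764 - 427t for integer t.
x ≥ 0: smallest is 7656 mod 195 = 51 (at t = -39), with y = -111.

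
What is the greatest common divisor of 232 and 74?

gcd(232, 74):
  232 = 3·74 + 10
  74 = 7·10 + 4
  10 = 2·4 + 2
  4 = 2·2
so gcd(232, 74) = 2.

2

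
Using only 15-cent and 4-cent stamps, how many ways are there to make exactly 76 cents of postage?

Need nonnegative integers with 15j + 4k = 76.
gcd(15, 4) = 1, and 15·(-1) + 4·(4) = 1.
So (j₀, k₀) = (-76, 304); general j = -76 + 4t, k = 304 - 15t.
j ≥ 0 ⇒ t ≥ 19; k ≥ 0 ⇒ t ≤ 20. That's 2 values of t.

2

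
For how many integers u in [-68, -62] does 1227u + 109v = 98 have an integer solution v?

gcd(1227, 109) = 1.
By Bézout, 1227×(-35) + 109×(394) = 1.
Particular solution: (58, -652).
General solution: u = 58 + 109t, v = -652 - 1227t for integer t.
-68 ≤ 58 + 109t ≤ -62 gives t ∈ [-1, -2], which is 0 values.

0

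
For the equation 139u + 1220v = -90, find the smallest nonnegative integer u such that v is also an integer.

gcd(1220, 139) = 1.
1 divides -90, so solutions exist.
By Bézout, 139*(79) + 1220*(-9) = 1.
Scale by -90/1 = -90: (u₀, v₀) = (-7110, 810).
General solution: u = -7110 + 1220t, v = 810 - 139t for integer t.
u ≥ 0: smallest is -7110 mod 1220 = 210 (at t = 6), with v = -24.

210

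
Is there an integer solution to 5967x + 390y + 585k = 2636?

no

gcd(5967, 390) = 39.
gcd(39, 585) = 39.
39 does not divide 2636 (remainder 23), so no integer solutions.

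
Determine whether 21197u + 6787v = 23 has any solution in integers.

no

gcd(21197, 6787) = 11  (21197 = 3×6787 + 836, 6787 = 8×836 + 99, 836 = 8×99 + 44, 99 = 2×44 + 11, 44 = 4×11).
11 does not divide 23 (remainder 1), so no integer solutions.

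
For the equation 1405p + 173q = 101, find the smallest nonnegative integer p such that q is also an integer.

gcd(1405, 173):
  1405 = 8·173 + 21
  173 = 8·21 + 5
  21 = 4·5 + 1
  5 = 5·1
so gcd(1405, 173) = 1.
1 divides 101, so solutions exist.
Back-substitute for Bézout coefficients:
  1 = 21 - 4·5
  ... = 1405·(33) + 173·(-268)
Scale by 101/1 = 101: (p₀, q₀) = (3333, -27068).
General solution: p = 3333 + 173t, q = -27068 - 1405t for integer t.
p ≥ 0: smallest is 3333 mod 173 = 46 (at t = -19), with q = -373.

46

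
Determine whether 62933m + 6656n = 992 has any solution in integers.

no

gcd(62933, 6656) = 13  (62933 = 9*6656 + 3029, 6656 = 2*3029 + 598, 3029 = 5*598 + 39, 598 = 15*39 + 13, 39 = 3*13).
13 does not divide 992 (remainder 4), so no integer solutions.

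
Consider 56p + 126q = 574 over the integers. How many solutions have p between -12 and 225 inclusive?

27

gcd(126, 56) = 14  (126 = 2·56 + 14, 56 = 4·14).
Back-substituting, 56·(-2) + 126·(1) = 14.
Scale by 41: particular solution (-82, 41); reduce p mod 9: (8, 1).
General solution: p = 8 + 9t, q = 1 - 4t for integer t.
-12 ≤ 8 + 9t ≤ 225 gives t ∈ [-2, 24], which is 27 values.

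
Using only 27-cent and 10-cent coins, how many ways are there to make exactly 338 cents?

Need nonnegative integers with 27j + 10k = 338.
gcd(27, 10) = 1, and 27·(3) + 10·(-8) = 1.
So (j₀, k₀) = (1014, -2704); general j = 1014 + 10t, k = -2704 - 27t.
j ≥ 0 ⇒ t ≥ -101; k ≥ 0 ⇒ t ≤ -101. That's 1 value of t.

1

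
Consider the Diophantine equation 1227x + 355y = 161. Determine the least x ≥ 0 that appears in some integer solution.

gcd(1227, 355):
  1227 = 3·355 + 162
  355 = 2·162 + 31
  162 = 5·31 + 7
  31 = 4·7 + 3
  7 = 2·3 + 1
  3 = 3·1
so gcd(1227, 355) = 1.
1 divides 161, so solutions exist.
Back-substitute for Bézout coefficients:
  1 = 7 - 2·3
  ... = 1227·(103) + 355·(-356)
Scale by 161/1 = 161: (x₀, y₀) = (16583, -57316).
General solution: x = 16583 + 355t, y = -57316 - 1227t for integer t.
x ≥ 0: smallest is 16583 mod 355 = 253 (at t = -46), with y = -874.

253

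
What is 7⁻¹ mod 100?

43

gcd(100, 7) = 1  (100 = 14*7 + 2, 7 = 3*2 + 1, 2 = 2*1).
Back-substituting, 7*(43) + 100*(-3) = 1.
So 7*43 ≡ 1 (mod 100), and 43 mod 100 = 43.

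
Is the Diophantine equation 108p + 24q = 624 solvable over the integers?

yes

gcd(108, 24) = 12  (108 = 4*24 + 12, 24 = 2*12).
12 divides 624, so integer solutions exist.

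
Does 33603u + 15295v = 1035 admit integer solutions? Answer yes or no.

gcd(33603, 15295) = 23  (33603 = 2*15295 + 3013, 15295 = 5*3013 + 230, 3013 = 13*230 + 23, 230 = 10*23).
23 divides 1035, so integer solutions exist.

yes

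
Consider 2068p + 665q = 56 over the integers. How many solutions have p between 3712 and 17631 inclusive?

21

gcd(2068, 665) = 1.
By Bézout, 2068*(82) + 665*(-255) = 1.
Particular solution: (602, -1872).
General solution: p = 602 + 665t, q = -1872 - 2068t for integer t.
3712 ≤ 602 + 665t ≤ 17631 gives t ∈ [5, 25], which is 21 values.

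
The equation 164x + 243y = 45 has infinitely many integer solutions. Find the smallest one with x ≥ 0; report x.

144

gcd(243, 164):
  243 = 1×164 + 79
  164 = 2×79 + 6
  79 = 13×6 + 1
  6 = 6×1
so gcd(243, 164) = 1.
1 divides 45, so solutions exist.
Back-substitute for Bézout coefficients:
  1 = 79 - 13×6
  ... = 164×(-40) + 243×(27)
Scale by 45/1 = 45: (x₀, y₀) = (-1800, 1215).
General solution: x = -1800 + 243t, y = 1215 - 164t for integer t.
x ≥ 0: smallest is -1800 mod 243 = 144 (at t = 8), with y = -97.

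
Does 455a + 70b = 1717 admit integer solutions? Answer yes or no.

no

gcd(455, 70):
  455 = 6*70 + 35
  70 = 2*35
so gcd(455, 70) = 35.
35 does not divide 1717 (remainder 2), so no integer solutions.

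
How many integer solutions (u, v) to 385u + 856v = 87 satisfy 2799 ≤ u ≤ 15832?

15

gcd(856, 385):
  856 = 2·385 + 86
  385 = 4·86 + 41
  86 = 2·41 + 4
  41 = 10·4 + 1
  4 = 4·1
so gcd(856, 385) = 1.
Back-substitute for Bézout coefficients:
  1 = 41 - 10·4
  ... = 385·(209) + 856·(-94)
Scale by 87: particular solution (18183, -8178); reduce u mod 856: (207, -93).
General solution: u = 207 + 856t, v = -93 - 385t for integer t.
2799 ≤ 207 + 856t ≤ 15832 gives t ∈ [4, 18], which is 15 values.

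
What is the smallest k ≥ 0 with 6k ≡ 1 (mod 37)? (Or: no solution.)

gcd(37, 6):
  37 = 6×6 + 1
  6 = 6×1
so gcd(37, 6) = 1.
1 divides 1, so solutions exist.
Back-substitute for Bézout coefficients:
  1 = 37 - 6×6
  ... = 6×(-6) + 37×(1)
So 6×(-6) ≡ 1 (mod 37); multiply by 1: k ≡ -6 (mod 37).
Smallest nonnegative: k = -6 mod 37 = 31.

31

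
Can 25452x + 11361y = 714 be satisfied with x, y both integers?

yes

gcd(25452, 11361):
  25452 = 2·11361 + 2730
  11361 = 4·2730 + 441
  2730 = 6·441 + 84
  441 = 5·84 + 21
  84 = 4·21
so gcd(25452, 11361) = 21.
21 divides 714, so integer solutions exist.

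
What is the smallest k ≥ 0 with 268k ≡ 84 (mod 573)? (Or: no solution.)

522

gcd(573, 268):
  573 = 2×268 + 37
  268 = 7×37 + 9
  37 = 4×9 + 1
  9 = 9×1
so gcd(573, 268) = 1.
1 divides 84, so solutions exist.
Back-substitute for Bézout coefficients:
  1 = 37 - 4×9
  ... = 268×(-62) + 573×(29)
So 268×(-62) ≡ 1 (mod 573); multiply by 84: k ≡ -5208 (mod 573).
Smallest nonnegative: k = -5208 mod 573 = 522.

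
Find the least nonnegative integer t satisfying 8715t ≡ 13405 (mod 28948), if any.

gcd(28948, 8715):
  28948 = 3·8715 + 2803
  8715 = 3·2803 + 306
  2803 = 9·306 + 49
  306 = 6·49 + 12
  49 = 4·12 + 1
  12 = 12·1
so gcd(28948, 8715) = 1.
1 divides 13405, so solutions exist.
Back-substitute for Bézout coefficients:
  1 = 49 - 4·12
  ... = 8715·(-2365) + 28948·(712)
So 8715·(-2365) ≡ 1 (mod 28948); multiply by 13405: t ≡ -31702825 (mod 28948).
Smallest nonnegative: t = -31702825 mod 28948 = 24183.

24183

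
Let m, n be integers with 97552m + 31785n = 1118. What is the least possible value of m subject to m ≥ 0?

gcd(97552, 31785):
  97552 = 3·31785 + 2197
  31785 = 14·2197 + 1027
  2197 = 2·1027 + 143
  1027 = 7·143 + 26
  143 = 5·26 + 13
  26 = 2·13
so gcd(97552, 31785) = 13.
13 divides 1118, so solutions exist.
Back-substitute for Bézout coefficients:
  13 = 143 - 5·26
  ... = 97552·(1114) + 31785·(-3419)
Scale by 1118/13 = 86: (m₀, n₀) = (95804, -294034).
General solution: m = 95804 + 2445t, n = -294034 - 7504t for integer t.
m ≥ 0: smallest is 95804 mod 2445 = 449 (at t = -39), with n = -1378.

449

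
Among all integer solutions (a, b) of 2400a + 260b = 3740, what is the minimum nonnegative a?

6

gcd(2400, 260):
  2400 = 9×260 + 60
  260 = 4×60 + 20
  60 = 3×20
so gcd(2400, 260) = 20.
20 divides 3740, so solutions exist.
Back-substitute for Bézout coefficients:
  20 = 260 - 4×60
  ... = 2400×(-4) + 260×(37)
Scale by 3740/20 = 187: (a₀, b₀) = (-748, 6919).
General solution: a = -748 + 13t, b = 6919 - 120t for integer t.
a ≥ 0: smallest is -748 mod 13 = 6 (at t = 58), with b = -41.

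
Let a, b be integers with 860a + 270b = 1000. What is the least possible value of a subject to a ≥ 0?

20

gcd(860, 270) = 10  (860 = 3*270 + 50, 270 = 5*50 + 20, 50 = 2*20 + 10, 20 = 2*10).
10 divides 1000, so solutions exist.
Back-substituting, 860*(11) + 270*(-35) = 10.
Scale by 1000/10 = 100: (a₀, b₀) = (1100, -3500).
General solution: a = 1100 + 27t, b = -3500 - 86t for integer t.
a ≥ 0: smallest is 1100 mod 27 = 20 (at t = -40), with b = -60.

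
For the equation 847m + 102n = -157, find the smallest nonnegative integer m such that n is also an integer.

gcd(847, 102) = 1.
1 divides -157, so solutions exist.
By Bézout, 847·(-23) + 102·(191) = 1.
Scale by -157/1 = -157: (m₀, n₀) = (3611, -29987).
General solution: m = 3611 + 102t, n = -29987 - 847t for integer t.
m ≥ 0: smallest is 3611 mod 102 = 41 (at t = -35), with n = -342.

41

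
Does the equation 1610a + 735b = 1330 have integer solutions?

yes

gcd(1610, 735) = 35  (1610 = 2*735 + 140, 735 = 5*140 + 35, 140 = 4*35).
35 divides 1330, so integer solutions exist.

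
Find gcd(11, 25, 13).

1

gcd(25, 11) = 1.
gcd(1, 13) = 1.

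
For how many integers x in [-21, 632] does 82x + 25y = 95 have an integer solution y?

26

gcd(82, 25) = 1  (82 = 3·25 + 7, 25 = 3·7 + 4, 7 = 1·4 + 3, 4 = 1·3 + 1, 3 = 3·1).
Back-substituting, 82·(-7) + 25·(23) = 1.
Scale by 95: particular solution (-665, 2185); reduce x mod 25: (10, -29).
General solution: x = 10 + 25t, y = -29 - 82t for integer t.
-21 ≤ 10 + 25t ≤ 632 gives t ∈ [-1, 24], which is 26 values.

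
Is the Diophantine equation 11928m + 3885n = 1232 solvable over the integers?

no

gcd(11928, 3885) = 21  (11928 = 3*3885 + 273, 3885 = 14*273 + 63, 273 = 4*63 + 21, 63 = 3*21).
21 does not divide 1232 (remainder 14), so no integer solutions.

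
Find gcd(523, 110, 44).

1

gcd(523, 110) = 1  (523 = 4×110 + 83, 110 = 1×83 + 27, 83 = 3×27 + 2, 27 = 13×2 + 1, 2 = 2×1).
gcd(1, 44) = 1.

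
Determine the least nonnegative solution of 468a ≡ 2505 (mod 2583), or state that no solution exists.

no solution

gcd(2583, 468) = 9  (2583 = 5×468 + 243, 468 = 1×243 + 225, 243 = 1×225 + 18, 225 = 12×18 + 9, 18 = 2×9).
9 does not divide 2505, so the congruence has no solution.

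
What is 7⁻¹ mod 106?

91

gcd(106, 7) = 1.
By Bézout, 7×(-15) + 106×(1) = 1.
So 7×-15 ≡ 1 (mod 106), and -15 mod 106 = 91.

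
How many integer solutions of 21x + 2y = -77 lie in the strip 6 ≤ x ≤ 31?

gcd(21, 2):
  21 = 10×2 + 1
  2 = 2×1
so gcd(21, 2) = 1.
Back-substitute for Bézout coefficients:
  1 = 21 - 10×2
  ... = 21×(1) + 2×(-10)
Scale by -77: particular solution (-77, 770); reduce x mod 2: (1, -49).
General solution: x = 1 + 2t, y = -49 - 21t for integer t.
6 ≤ 1 + 2t ≤ 31 gives t ∈ [3, 15], which is 13 values.

13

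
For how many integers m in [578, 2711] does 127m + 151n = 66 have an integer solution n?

14

gcd(151, 127):
  151 = 1·127 + 24
  127 = 5·24 + 7
  24 = 3·7 + 3
  7 = 2·3 + 1
  3 = 3·1
so gcd(151, 127) = 1.
Back-substitute for Bézout coefficients:
  1 = 7 - 2·3
  ... = 127·(44) + 151·(-37)
Scale by 66: particular solution (2904, -2442); reduce m mod 151: (35, -29).
General solution: m = 35 + 151t, n = -29 - 127t for integer t.
578 ≤ 35 + 151t ≤ 2711 gives t ∈ [4, 17], which is 14 values.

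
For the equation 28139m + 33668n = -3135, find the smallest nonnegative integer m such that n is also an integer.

439

gcd(33668, 28139) = 19.
19 divides -3135, so solutions exist.
By Bézout, 28139·(341) + 33668·(-285) = 19.
Scale by -3135/19 = -165: (m₀, n₀) = (-56265, 47025).
General solution: m = -56265 + 1772t, n = 47025 - 1481t for integer t.
m ≥ 0: smallest is -56265 mod 1772 = 439 (at t = 32), with n = -367.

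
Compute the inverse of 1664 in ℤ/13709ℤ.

gcd(13709, 1664) = 1  (13709 = 8·1664 + 397, 1664 = 4·397 + 76, 397 = 5·76 + 17, 76 = 4·17 + 8, 17 = 2·8 + 1, 8 = 8·1).
Back-substituting, 1664·(-1623) + 13709·(197) = 1.
So 1664·-1623 ≡ 1 (mod 13709), and -1623 mod 13709 = 12086.

12086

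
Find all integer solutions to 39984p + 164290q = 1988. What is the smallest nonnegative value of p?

gcd(164290, 39984):
  164290 = 4×39984 + 4354
  39984 = 9×4354 + 798
  4354 = 5×798 + 364
  798 = 2×364 + 70
  364 = 5×70 + 14
  70 = 5×14
so gcd(164290, 39984) = 14.
14 divides 1988, so solutions exist.
Back-substitute for Bézout coefficients:
  14 = 364 - 5×70
  ... = 39984×(-2264) + 164290×(551)
Scale by 1988/14 = 142: (p₀, q₀) = (-321488, 78242).
General solution: p = -321488 + 11735t, q = 78242 - 2856t for integer t.
p ≥ 0: smallest is -321488 mod 11735 = 7092 (at t = 28), with q = -1726.

7092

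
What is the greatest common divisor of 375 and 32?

1

gcd(375, 32):
  375 = 11×32 + 23
  32 = 1×23 + 9
  23 = 2×9 + 5
  9 = 1×5 + 4
  5 = 1×4 + 1
  4 = 4×1
so gcd(375, 32) = 1.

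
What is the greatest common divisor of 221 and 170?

17

gcd(221, 170):
  221 = 1·170 + 51
  170 = 3·51 + 17
  51 = 3·17
so gcd(221, 170) = 17.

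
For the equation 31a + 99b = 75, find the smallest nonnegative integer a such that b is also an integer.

12

gcd(99, 31) = 1  (99 = 3*31 + 6, 31 = 5*6 + 1, 6 = 6*1).
1 divides 75, so solutions exist.
Back-substituting, 31*(16) + 99*(-5) = 1.
Scale by 75/1 = 75: (a₀, b₀) = (1200, -375).
General solution: a = 1200 + 99t, b = -375 - 31t for integer t.
a ≥ 0: smallest is 1200 mod 99 = 12 (at t = -12), with b = -3.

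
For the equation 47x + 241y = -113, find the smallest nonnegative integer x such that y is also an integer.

54

gcd(241, 47):
  241 = 5·47 + 6
  47 = 7·6 + 5
  6 = 1·5 + 1
  5 = 5·1
so gcd(241, 47) = 1.
1 divides -113, so solutions exist.
Back-substitute for Bézout coefficients:
  1 = 6 - 1·5
  ... = 47·(-41) + 241·(8)
Scale by -113/1 = -113: (x₀, y₀) = (4633, -904).
General solution: x = 4633 + 241t, y = -904 - 47t for integer t.
x ≥ 0: smallest is 4633 mod 241 = 54 (at t = -19), with y = -11.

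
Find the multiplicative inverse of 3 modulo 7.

gcd(7, 3) = 1  (7 = 2×3 + 1, 3 = 3×1).
Back-substituting, 3×(-2) + 7×(1) = 1.
So 3×-2 ≡ 1 (mod 7), and -2 mod 7 = 5.

5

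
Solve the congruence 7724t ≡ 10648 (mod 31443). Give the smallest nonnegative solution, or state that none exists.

30158

gcd(31443, 7724) = 1  (31443 = 4·7724 + 547, 7724 = 14·547 + 66, 547 = 8·66 + 19, 66 = 3·19 + 9, 19 = 2·9 + 1, 9 = 9·1).
1 divides 10648, so solutions exist.
Back-substituting, 7724·(-3334) + 31443·(819) = 1.
So 7724·(-3334) ≡ 1 (mod 31443); multiply by 10648: t ≡ -35500432 (mod 31443).
Smallest nonnegative: t = -35500432 mod 31443 = 30158.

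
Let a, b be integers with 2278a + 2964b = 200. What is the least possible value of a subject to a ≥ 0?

gcd(2964, 2278) = 2  (2964 = 1·2278 + 686, 2278 = 3·686 + 220, 686 = 3·220 + 26, 220 = 8·26 + 12, 26 = 2·12 + 2, 12 = 6·2).
2 divides 200, so solutions exist.
Back-substituting, 2278·(-229) + 2964·(176) = 2.
Scale by 200/2 = 100: (a₀, b₀) = (-22900, 17600).
General solution: a = -22900 + 1482t, b = 17600 - 1139t for integer t.
a ≥ 0: smallest is -22900 mod 1482 = 812 (at t = 16), with b = -624.

812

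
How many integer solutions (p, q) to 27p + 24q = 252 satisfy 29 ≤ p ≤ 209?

gcd(27, 24) = 3  (27 = 1*24 + 3, 24 = 8*3).
Back-substituting, 27*(1) + 24*(-1) = 3.
Scale by 84: particular solution (84, -84); reduce p mod 8: (4, 6).
General solution: p = 4 + 8t, q = 6 - 9t for integer t.
29 ≤ 4 + 8t ≤ 209 gives t ∈ [4, 25], which is 22 values.

22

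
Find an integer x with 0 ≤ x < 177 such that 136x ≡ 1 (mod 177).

gcd(177, 136) = 1  (177 = 1×136 + 41, 136 = 3×41 + 13, 41 = 3×13 + 2, 13 = 6×2 + 1, 2 = 2×1).
Back-substituting, 136×(82) + 177×(-63) = 1.
So 136×82 ≡ 1 (mod 177), and 82 mod 177 = 82.

82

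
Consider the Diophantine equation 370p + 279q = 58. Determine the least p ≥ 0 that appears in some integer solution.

157

gcd(370, 279):
  370 = 1·279 + 91
  279 = 3·91 + 6
  91 = 15·6 + 1
  6 = 6·1
so gcd(370, 279) = 1.
1 divides 58, so solutions exist.
Back-substitute for Bézout coefficients:
  1 = 91 - 15·6
  ... = 370·(46) + 279·(-61)
Scale by 58/1 = 58: (p₀, q₀) = (2668, -3538).
General solution: p = 2668 + 279t, q = -3538 - 370t for integer t.
p ≥ 0: smallest is 2668 mod 279 = 157 (at t = -9), with q = -208.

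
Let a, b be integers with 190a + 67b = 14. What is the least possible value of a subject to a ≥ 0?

17

gcd(190, 67):
  190 = 2·67 + 56
  67 = 1·56 + 11
  56 = 5·11 + 1
  11 = 11·1
so gcd(190, 67) = 1.
1 divides 14, so solutions exist.
Back-substitute for Bézout coefficients:
  1 = 56 - 5·11
  ... = 190·(6) + 67·(-17)
Scale by 14/1 = 14: (a₀, b₀) = (84, -238).
General solution: a = 84 + 67t, b = -238 - 190t for integer t.
a ≥ 0: smallest is 84 mod 67 = 17 (at t = -1), with b = -48.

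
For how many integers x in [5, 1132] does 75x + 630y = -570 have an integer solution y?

27

gcd(630, 75) = 15.
By Bézout, 75·(17) + 630·(-2) = 15.
Particular solution: (26, -4).
General solution: x = 26 + 42t, y = -4 - 5t for integer t.
5 ≤ 26 + 42t ≤ 1132 gives t ∈ [0, 26], which is 27 values.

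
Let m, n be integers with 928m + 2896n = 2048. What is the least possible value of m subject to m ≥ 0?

152

gcd(2896, 928):
  2896 = 3·928 + 112
  928 = 8·112 + 32
  112 = 3·32 + 16
  32 = 2·16
so gcd(2896, 928) = 16.
16 divides 2048, so solutions exist.
Back-substitute for Bézout coefficients:
  16 = 112 - 3·32
  ... = 928·(-78) + 2896·(25)
Scale by 2048/16 = 128: (m₀, n₀) = (-9984, 3200).
General solution: m = -9984 + 181t, n = 3200 - 58t for integer t.
m ≥ 0: smallest is -9984 mod 181 = 152 (at t = 56), with n = -48.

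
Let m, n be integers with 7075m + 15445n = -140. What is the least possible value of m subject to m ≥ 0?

1336

gcd(15445, 7075):
  15445 = 2·7075 + 1295
  7075 = 5·1295 + 600
  1295 = 2·600 + 95
  600 = 6·95 + 30
  95 = 3·30 + 5
  30 = 6·5
so gcd(15445, 7075) = 5.
5 divides -140, so solutions exist.
Back-substitute for Bézout coefficients:
  5 = 95 - 3·30
  ... = 7075·(-489) + 15445·(224)
Scale by -140/5 = -28: (m₀, n₀) = (13692, -6272).
General solution: m = 13692 + 3089t, n = -6272 - 1415t for integer t.
m ≥ 0: smallest is 13692 mod 3089 = 1336 (at t = -4), with n = -612.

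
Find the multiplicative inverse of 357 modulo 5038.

1637

gcd(5038, 357) = 1.
By Bézout, 357*(1637) + 5038*(-116) = 1.
So 357*1637 ≡ 1 (mod 5038), and 1637 mod 5038 = 1637.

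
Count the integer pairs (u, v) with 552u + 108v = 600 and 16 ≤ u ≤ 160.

16

gcd(552, 108):
  552 = 5*108 + 12
  108 = 9*12
so gcd(552, 108) = 12.
Back-substitute for Bézout coefficients:
  12 = 552 - 5*108
  ... = 552*(1) + 108*(-5)
Scale by 50: particular solution (50, -250); reduce u mod 9: (5, -20).
General solution: u = 5 + 9t, v = -20 - 46t for integer t.
16 ≤ 5 + 9t ≤ 160 gives t ∈ [2, 17], which is 16 values.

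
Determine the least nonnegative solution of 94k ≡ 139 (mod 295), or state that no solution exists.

gcd(295, 94):
  295 = 3·94 + 13
  94 = 7·13 + 3
  13 = 4·3 + 1
  3 = 3·1
so gcd(295, 94) = 1.
1 divides 139, so solutions exist.
Back-substitute for Bézout coefficients:
  1 = 13 - 4·3
  ... = 94·(-91) + 295·(29)
So 94·(-91) ≡ 1 (mod 295); multiply by 139: k ≡ -12649 (mod 295).
Smallest nonnegative: k = -12649 mod 295 = 36.

36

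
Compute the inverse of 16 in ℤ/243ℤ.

76

gcd(243, 16) = 1.
By Bézout, 16*(76) + 243*(-5) = 1.
So 16*76 ≡ 1 (mod 243), and 76 mod 243 = 76.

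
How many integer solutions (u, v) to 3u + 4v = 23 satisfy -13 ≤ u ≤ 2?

gcd(4, 3) = 1  (4 = 1·3 + 1, 3 = 3·1).
Back-substituting, 3·(-1) + 4·(1) = 1.
Scale by 23: particular solution (-23, 23); reduce u mod 4: (1, 5).
General solution: u = 1 + 4t, v = 5 - 3t for integer t.
-13 ≤ 1 + 4t ≤ 2 gives t ∈ [-3, 0], which is 4 values.

4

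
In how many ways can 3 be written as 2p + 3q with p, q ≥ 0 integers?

1

gcd(3, 2):
  3 = 1×2 + 1
  2 = 2×1
so gcd(3, 2) = 1.
Back-substitute for Bézout coefficients:
  1 = 3 - 1×2
  ... = 2×(-1) + 3×(1)
Scale by 3: one solution is (-3, 3). Reduce p mod 3: (0, 1).
General: p = 0 + 3t, q = 1 - 2t.
p ≥ 0 ⇒ t ≥ 0; q ≥ 0 ⇒ t ≤ 0. So t ∈ [0, 0]: 1 solution.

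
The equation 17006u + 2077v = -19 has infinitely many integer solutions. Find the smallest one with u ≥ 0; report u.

197

gcd(17006, 2077):
  17006 = 8×2077 + 390
  2077 = 5×390 + 127
  390 = 3×127 + 9
  127 = 14×9 + 1
  9 = 9×1
so gcd(17006, 2077) = 1.
1 divides -19, so solutions exist.
Back-substitute for Bézout coefficients:
  1 = 127 - 14×9
  ... = 17006×(-229) + 2077×(1875)
Scale by -19/1 = -19: (u₀, v₀) = (4351, -35625).
General solution: u = 4351 + 2077t, v = -35625 - 17006t for integer t.
u ≥ 0: smallest is 4351 mod 2077 = 197 (at t = -2), with v = -1613.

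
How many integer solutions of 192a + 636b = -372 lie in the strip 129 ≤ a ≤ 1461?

gcd(636, 192):
  636 = 3×192 + 60
  192 = 3×60 + 12
  60 = 5×12
so gcd(636, 192) = 12.
Back-substitute for Bézout coefficients:
  12 = 192 - 3×60
  ... = 192×(10) + 636×(-3)
Scale by -31: particular solution (-310, 93); reduce a mod 53: (8, -3).
General solution: a = 8 + 53t, b = -3 - 16t for integer t.
129 ≤ 8 + 53t ≤ 1461 gives t ∈ [3, 27], which is 25 values.

25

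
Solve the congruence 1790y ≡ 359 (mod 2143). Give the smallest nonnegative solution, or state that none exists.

gcd(2143, 1790) = 1  (2143 = 1·1790 + 353, 1790 = 5·353 + 25, 353 = 14·25 + 3, 25 = 8·3 + 1, 3 = 3·1).
1 divides 359, so solutions exist.
Back-substituting, 1790·(686) + 2143·(-573) = 1.
So 1790·(686) ≡ 1 (mod 2143); multiply by 359: y ≡ 246274 (mod 2143).
Smallest nonnegative: y = 246274 mod 2143 = 1972.

1972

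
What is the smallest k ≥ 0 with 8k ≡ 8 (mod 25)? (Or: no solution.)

1

gcd(25, 8) = 1  (25 = 3*8 + 1, 8 = 8*1).
1 divides 8, so solutions exist.
Back-substituting, 8*(-3) + 25*(1) = 1.
So 8*(-3) ≡ 1 (mod 25); multiply by 8: k ≡ -24 (mod 25).
Smallest nonnegative: k = -24 mod 25 = 1.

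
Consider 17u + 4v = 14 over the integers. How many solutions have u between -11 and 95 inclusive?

27

gcd(17, 4) = 1  (17 = 4×4 + 1, 4 = 4×1).
Back-substituting, 17×(1) + 4×(-4) = 1.
Scale by 14: particular solution (14, -56); reduce u mod 4: (2, -5).
General solution: u = 2 + 4t, v = -5 - 17t for integer t.
-11 ≤ 2 + 4t ≤ 95 gives t ∈ [-3, 23], which is 27 values.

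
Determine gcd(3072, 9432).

24

gcd(9432, 3072):
  9432 = 3*3072 + 216
  3072 = 14*216 + 48
  216 = 4*48 + 24
  48 = 2*24
so gcd(9432, 3072) = 24.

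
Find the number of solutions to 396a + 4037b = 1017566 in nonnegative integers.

7

gcd(4037, 396):
  4037 = 10*396 + 77
  396 = 5*77 + 11
  77 = 7*11
so gcd(4037, 396) = 11.
Back-substitute for Bézout coefficients:
  11 = 396 - 5*77
  ... = 396*(51) + 4037*(-5)
Scale by 92506: one solution is (4717806, -462530). Reduce a mod 367: (21, 250).
General: a = 21 + 367t, b = 250 - 36t.
a ≥ 0 ⇒ t ≥ 0; b ≥ 0 ⇒ t ≤ 6. So t ∈ [0, 6]: 7 solutions.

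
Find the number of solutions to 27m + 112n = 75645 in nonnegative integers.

gcd(112, 27) = 1  (112 = 4·27 + 4, 27 = 6·4 + 3, 4 = 1·3 + 1, 3 = 3·1).
Back-substituting, 27·(-29) + 112·(7) = 1.
Scale by 75645: one solution is (-2193705, 529515). Reduce m mod 112: (39, 666).
General: m = 39 + 112t, n = 666 - 27t.
m ≥ 0 ⇒ t ≥ 0; n ≥ 0 ⇒ t ≤ 24. So t ∈ [0, 24]: 25 solutions.

25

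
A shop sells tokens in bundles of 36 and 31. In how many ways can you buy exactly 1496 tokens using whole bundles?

Need nonnegative integers with 36j + 31k = 1496.
gcd(36, 31) = 1, and 36·(-6) + 31·(7) = 1.
So (j₀, k₀) = (-8976, 10472); general j = -8976 + 31t, k = 10472 - 36t.
j ≥ 0 ⇒ t ≥ 290; k ≥ 0 ⇒ t ≤ 290. That's 1 value of t.

1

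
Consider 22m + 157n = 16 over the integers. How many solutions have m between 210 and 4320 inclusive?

26

gcd(157, 22) = 1  (157 = 7×22 + 3, 22 = 7×3 + 1, 3 = 3×1).
Back-substituting, 22×(50) + 157×(-7) = 1.
Scale by 16: particular solution (800, -112); reduce m mod 157: (15, -2).
General solution: m = 15 + 157t, n = -2 - 22t for integer t.
210 ≤ 15 + 157t ≤ 4320 gives t ∈ [2, 27], which is 26 values.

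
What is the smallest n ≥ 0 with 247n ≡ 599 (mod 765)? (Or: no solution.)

467

gcd(765, 247) = 1.
1 divides 599, so solutions exist.
By Bézout, 247*(223) + 765*(-72) = 1.
So 247*(223) ≡ 1 (mod 765); multiply by 599: n ≡ 133577 (mod 765).
Smallest nonnegative: n = 133577 mod 765 = 467.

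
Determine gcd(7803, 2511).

27

gcd(7803, 2511) = 27  (7803 = 3·2511 + 270, 2511 = 9·270 + 81, 270 = 3·81 + 27, 81 = 3·27).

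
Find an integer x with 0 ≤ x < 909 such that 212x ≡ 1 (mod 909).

596

gcd(909, 212) = 1.
By Bézout, 212×(-313) + 909×(73) = 1.
So 212×-313 ≡ 1 (mod 909), and -313 mod 909 = 596.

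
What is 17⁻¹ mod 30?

gcd(30, 17) = 1.
By Bézout, 17*(-7) + 30*(4) = 1.
So 17*-7 ≡ 1 (mod 30), and -7 mod 30 = 23.

23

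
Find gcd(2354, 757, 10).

gcd(2354, 757) = 1  (2354 = 3·757 + 83, 757 = 9·83 + 10, 83 = 8·10 + 3, 10 = 3·3 + 1, 3 = 3·1).
gcd(1, 10) = 1.

1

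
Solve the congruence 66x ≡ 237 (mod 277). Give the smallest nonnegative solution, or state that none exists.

268

gcd(277, 66) = 1  (277 = 4·66 + 13, 66 = 5·13 + 1, 13 = 13·1).
1 divides 237, so solutions exist.
Back-substituting, 66·(21) + 277·(-5) = 1.
So 66·(21) ≡ 1 (mod 277); multiply by 237: x ≡ 4977 (mod 277).
Smallest nonnegative: x = 4977 mod 277 = 268.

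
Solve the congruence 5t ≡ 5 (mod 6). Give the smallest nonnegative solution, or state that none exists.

1

gcd(6, 5) = 1.
1 divides 5, so solutions exist.
By Bézout, 5×(-1) + 6×(1) = 1.
So 5×(-1) ≡ 1 (mod 6); multiply by 5: t ≡ -5 (mod 6).
Smallest nonnegative: t = -5 mod 6 = 1.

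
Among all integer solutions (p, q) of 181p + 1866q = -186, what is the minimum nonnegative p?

1566

gcd(1866, 181) = 1.
1 divides -186, so solutions exist.
By Bézout, 181×(433) + 1866×(-42) = 1.
Scale by -186/1 = -186: (p₀, q₀) = (-80538, 7812).
General solution: p = -80538 + 1866t, q = 7812 - 181t for integer t.
p ≥ 0: smallest is -80538 mod 1866 = 1566 (at t = 44), with q = -152.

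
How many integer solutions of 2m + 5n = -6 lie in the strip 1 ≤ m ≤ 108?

22

gcd(5, 2):
  5 = 2·2 + 1
  2 = 2·1
so gcd(5, 2) = 1.
Back-substitute for Bézout coefficients:
  1 = 5 - 2·2
  ... = 2·(-2) + 5·(1)
Scale by -6: particular solution (12, -6); reduce m mod 5: (2, -2).
General solution: m = 2 + 5t, n = -2 - 2t for integer t.
1 ≤ 2 + 5t ≤ 108 gives t ∈ [0, 21], which is 22 values.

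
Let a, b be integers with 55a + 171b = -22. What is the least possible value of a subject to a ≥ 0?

gcd(171, 55):
  171 = 3×55 + 6
  55 = 9×6 + 1
  6 = 6×1
so gcd(171, 55) = 1.
1 divides -22, so solutions exist.
Back-substitute for Bézout coefficients:
  1 = 55 - 9×6
  ... = 55×(28) + 171×(-9)
Scale by -22/1 = -22: (a₀, b₀) = (-616, 198).
General solution: a = -616 + 171t, b = 198 - 55t for integer t.
a ≥ 0: smallest is -616 mod 171 = 68 (at t = 4), with b = -22.

68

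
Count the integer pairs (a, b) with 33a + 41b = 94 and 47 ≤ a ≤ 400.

9

gcd(41, 33) = 1  (41 = 1×33 + 8, 33 = 4×8 + 1, 8 = 8×1).
Back-substituting, 33×(5) + 41×(-4) = 1.
Scale by 94: particular solution (470, -376); reduce a mod 41: (19, -13).
General solution: a = 19 + 41t, b = -13 - 33t for integer t.
47 ≤ 19 + 41t ≤ 400 gives t ∈ [1, 9], which is 9 values.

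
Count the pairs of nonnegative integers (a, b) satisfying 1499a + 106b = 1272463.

8

gcd(1499, 106):
  1499 = 14×106 + 15
  106 = 7×15 + 1
  15 = 15×1
so gcd(1499, 106) = 1.
Back-substitute for Bézout coefficients:
  1 = 106 - 7×15
  ... = 1499×(-7) + 106×(99)
Scale by 1272463: one solution is (-8907241, 125973837). Reduce a mod 106: (45, 11368).
General: a = 45 + 106t, b = 11368 - 1499t.
a ≥ 0 ⇒ t ≥ 0; b ≥ 0 ⇒ t ≤ 7. So t ∈ [0, 7]: 8 solutions.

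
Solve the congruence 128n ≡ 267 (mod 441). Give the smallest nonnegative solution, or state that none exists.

gcd(441, 128):
  441 = 3*128 + 57
  128 = 2*57 + 14
  57 = 4*14 + 1
  14 = 14*1
so gcd(441, 128) = 1.
1 divides 267, so solutions exist.
Back-substitute for Bézout coefficients:
  1 = 57 - 4*14
  ... = 128*(-31) + 441*(9)
So 128*(-31) ≡ 1 (mod 441); multiply by 267: n ≡ -8277 (mod 441).
Smallest nonnegative: n = -8277 mod 441 = 102.

102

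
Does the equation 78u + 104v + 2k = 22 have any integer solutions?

gcd(104, 78):
  104 = 1*78 + 26
  78 = 3*26
so gcd(104, 78) = 26.
gcd(26, 2) = 2.
2 divides 22, so integer solutions exist.

yes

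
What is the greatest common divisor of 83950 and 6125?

gcd(83950, 6125):
  83950 = 13×6125 + 4325
  6125 = 1×4325 + 1800
  4325 = 2×1800 + 725
  1800 = 2×725 + 350
  725 = 2×350 + 25
  350 = 14×25
so gcd(83950, 6125) = 25.

25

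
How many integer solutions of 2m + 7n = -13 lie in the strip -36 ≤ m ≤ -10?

4

gcd(7, 2) = 1  (7 = 3*2 + 1, 2 = 2*1).
Back-substituting, 2*(-3) + 7*(1) = 1.
Scale by -13: particular solution (39, -13); reduce m mod 7: (4, -3).
General solution: m = 4 + 7t, n = -3 - 2t for integer t.
-36 ≤ 4 + 7t ≤ -10 gives t ∈ [-5, -2], which is 4 values.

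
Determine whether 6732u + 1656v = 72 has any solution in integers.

yes

gcd(6732, 1656) = 36  (6732 = 4×1656 + 108, 1656 = 15×108 + 36, 108 = 3×36).
36 divides 72, so integer solutions exist.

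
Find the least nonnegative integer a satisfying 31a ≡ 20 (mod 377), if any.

gcd(377, 31):
  377 = 12×31 + 5
  31 = 6×5 + 1
  5 = 5×1
so gcd(377, 31) = 1.
1 divides 20, so solutions exist.
Back-substitute for Bézout coefficients:
  1 = 31 - 6×5
  ... = 31×(73) + 377×(-6)
So 31×(73) ≡ 1 (mod 377); multiply by 20: a ≡ 1460 (mod 377).
Smallest nonnegative: a = 1460 mod 377 = 329.

329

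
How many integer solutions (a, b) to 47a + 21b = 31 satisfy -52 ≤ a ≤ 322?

18

gcd(47, 21) = 1  (47 = 2*21 + 5, 21 = 4*5 + 1, 5 = 5*1).
Back-substituting, 47*(-4) + 21*(9) = 1.
Scale by 31: particular solution (-124, 279); reduce a mod 21: (2, -3).
General solution: a = 2 + 21t, b = -3 - 47t for integer t.
-52 ≤ 2 + 21t ≤ 322 gives t ∈ [-2, 15], which is 18 values.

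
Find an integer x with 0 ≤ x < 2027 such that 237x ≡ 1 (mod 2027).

1702

gcd(2027, 237):
  2027 = 8*237 + 131
  237 = 1*131 + 106
  131 = 1*106 + 25
  106 = 4*25 + 6
  25 = 4*6 + 1
  6 = 6*1
so gcd(2027, 237) = 1.
Back-substitute for Bézout coefficients:
  1 = 25 - 4*6
  ... = 237*(-325) + 2027*(38)
So 237*-325 ≡ 1 (mod 2027), and -325 mod 2027 = 1702.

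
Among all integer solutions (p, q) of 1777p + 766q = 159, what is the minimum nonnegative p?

207

gcd(1777, 766):
  1777 = 2*766 + 245
  766 = 3*245 + 31
  245 = 7*31 + 28
  31 = 1*28 + 3
  28 = 9*3 + 1
  3 = 3*1
so gcd(1777, 766) = 1.
1 divides 159, so solutions exist.
Back-substitute for Bézout coefficients:
  1 = 28 - 9*3
  ... = 1777*(247) + 766*(-573)
Scale by 159/1 = 159: (p₀, q₀) = (39273, -91107).
General solution: p = 39273 + 766t, q = -91107 - 1777t for integer t.
p ≥ 0: smallest is 39273 mod 766 = 207 (at t = -51), with q = -480.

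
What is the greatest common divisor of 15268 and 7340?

4

gcd(15268, 7340):
  15268 = 2×7340 + 588
  7340 = 12×588 + 284
  588 = 2×284 + 20
  284 = 14×20 + 4
  20 = 5×4
so gcd(15268, 7340) = 4.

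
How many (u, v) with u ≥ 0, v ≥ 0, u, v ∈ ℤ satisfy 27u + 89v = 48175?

gcd(89, 27) = 1  (89 = 3×27 + 8, 27 = 3×8 + 3, 8 = 2×3 + 2, 3 = 1×2 + 1, 2 = 2×1).
Back-substituting, 27×(33) + 89×(-10) = 1.
Scale by 48175: one solution is (1589775, -481750). Reduce u mod 89: (57, 524).
General: u = 57 + 89t, v = 524 - 27t.
u ≥ 0 ⇒ t ≥ 0; v ≥ 0 ⇒ t ≤ 19. So t ∈ [0, 19]: 20 solutions.

20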